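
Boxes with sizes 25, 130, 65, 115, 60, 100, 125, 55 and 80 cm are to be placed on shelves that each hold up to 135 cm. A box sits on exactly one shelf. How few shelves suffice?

Total = 130 + 125 + 115 + 100 + 80 + 65 + 60 + 55 + 25 = 755 cm.
Lower bound: ⌈755/135⌉ = 6 shelves.
A packing using 6 shelves:
  shelf 1: 130 = 130
  shelf 2: 125 = 125
  shelf 3: 115 = 115
  shelf 4: 100 + 25 = 125
  shelf 5: 80 + 55 = 135
  shelf 6: 65 + 60 = 125
This matches the lower bound, so 6 is optimal.

6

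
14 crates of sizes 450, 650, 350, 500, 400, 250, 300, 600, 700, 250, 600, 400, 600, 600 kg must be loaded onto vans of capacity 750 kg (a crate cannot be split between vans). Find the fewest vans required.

Total = 700 + 650 + 600 + 600 + 600 + 600 + 500 + 450 + 400 + 400 + 350 + 300 + 250 + 250 = 6650 kg.
Lower bound: ⌈6650/750⌉ = 9 vans.
Also, 10 crates each exceed 375 kg, and no two of those can share a van, so at least 10 vans are needed.
A packing using 10 vans:
  van 1: 700 = 700
  van 2: 650 = 650
  van 3: 600 = 600
  van 4: 600 = 600
  van 5: 600 = 600
  van 6: 600 = 600
  van 7: 500 + 250 = 750
  van 8: 450 + 300 = 750
  van 9: 400 + 350 = 750
  van 10: 400 + 250 = 650
This matches the lower bound, so 10 is optimal.

10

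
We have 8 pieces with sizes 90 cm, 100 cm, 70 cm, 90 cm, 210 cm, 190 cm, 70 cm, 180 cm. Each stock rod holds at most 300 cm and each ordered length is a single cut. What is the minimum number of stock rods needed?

Total = 210 + 190 + 180 + 100 + 90 + 90 + 70 + 70 = 1000 cm.
Lower bound: ⌈1000/300⌉ = 4 stock rods.
A packing using 4 stock rods:
  stock rod 1: 210 + 90 = 300
  stock rod 2: 190 + 100 = 290
  stock rod 3: 180 + 90 = 270
  stock rod 4: 70 + 70 = 140
This matches the lower bound, so 4 is optimal.

4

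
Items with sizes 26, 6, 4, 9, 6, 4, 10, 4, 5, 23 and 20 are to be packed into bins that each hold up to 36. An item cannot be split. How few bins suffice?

Total = 26 + 23 + 20 + 10 + 9 + 6 + 6 + 5 + 4 + 4 + 4 = 117.
Lower bound: ⌈117/36⌉ = 4 bins.
A packing using 4 bins:
  bin 1: 26 + 10 = 36
  bin 2: 23 + 9 + 4 = 36
  bin 3: 20 + 6 + 6 + 4 = 36
  bin 4: 5 + 4 = 9
This matches the lower bound, so 4 is optimal.

4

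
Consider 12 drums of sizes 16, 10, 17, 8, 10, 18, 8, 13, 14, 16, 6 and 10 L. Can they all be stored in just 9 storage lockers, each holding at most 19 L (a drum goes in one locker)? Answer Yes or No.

Yes

A valid assignment using 9 storage lockers:
  locker 1: 18 = 18
  locker 2: 17 = 17
  locker 3: 16 = 16
  locker 4: 16 = 16
  locker 5: 14 = 14
  locker 6: 13 + 6 = 19
  locker 7: 10 + 8 = 18
  locker 8: 10 + 8 = 18
  locker 9: 10 = 10
Every load is within 19 L, so 9 storage lockers suffice.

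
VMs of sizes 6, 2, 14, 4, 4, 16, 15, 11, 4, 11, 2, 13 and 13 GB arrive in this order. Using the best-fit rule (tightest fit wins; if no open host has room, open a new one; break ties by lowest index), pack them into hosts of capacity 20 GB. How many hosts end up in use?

8

  6 → host 1 (new)  [load 6/20]
  2 → host 1  [load 8/20]
  14 → host 2 (new)  [load 14/20]
  4 → host 2  [load 18/20]
  4 → host 1  [load 12/20]
  16 → host 3 (new)  [load 16/20]
  15 → host 4 (new)  [load 15/20]
  11 → host 5 (new)  [load 11/20]
  4 → host 3  [load 20/20]
  11 → host 6 (new)  [load 11/20]
  2 → host 2  [load 20/20]
  13 → host 7 (new)  [load 13/20]
  13 → host 8 (new)  [load 13/20]
8 hosts opened.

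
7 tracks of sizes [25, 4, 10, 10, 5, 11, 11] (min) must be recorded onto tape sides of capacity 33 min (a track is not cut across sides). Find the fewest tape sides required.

3

Total = 25 + 11 + 11 + 10 + 10 + 5 + 4 = 76 min.
Lower bound: ⌈76/33⌉ = 3 tape sides.
A packing using 3 tape sides:
  side 1: 25 + 5 = 30
  side 2: 11 + 11 + 10 = 32
  side 3: 10 + 4 = 14
This matches the lower bound, so 3 is optimal.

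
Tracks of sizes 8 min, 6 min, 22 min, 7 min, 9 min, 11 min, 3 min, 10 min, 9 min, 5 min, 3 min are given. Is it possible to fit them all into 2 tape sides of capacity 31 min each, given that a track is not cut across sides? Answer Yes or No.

Total = 93 min; ⌈93/31⌉ = 3.
At least 3 tape sides are required, but only 2 are allowed.

No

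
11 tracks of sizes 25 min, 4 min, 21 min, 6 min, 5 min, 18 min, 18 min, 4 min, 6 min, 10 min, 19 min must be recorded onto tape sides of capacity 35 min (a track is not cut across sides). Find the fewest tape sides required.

5

Total = 25 + 21 + 19 + 18 + 18 + 10 + 6 + 6 + 5 + 4 + 4 = 136 min.
Lower bound: ⌈136/35⌉ = 4 tape sides.
Also, 5 tracks each exceed 35/2 min, and no two of those can share a side, so at least 5 tape sides are needed.
A packing using 5 tape sides:
  side 1: 25 + 10 = 35
  side 2: 21 + 6 + 6 = 33
  side 3: 19 + 5 + 4 + 4 = 32
  side 4: 18 = 18
  side 5: 18 = 18
This matches the lower bound, so 5 is optimal.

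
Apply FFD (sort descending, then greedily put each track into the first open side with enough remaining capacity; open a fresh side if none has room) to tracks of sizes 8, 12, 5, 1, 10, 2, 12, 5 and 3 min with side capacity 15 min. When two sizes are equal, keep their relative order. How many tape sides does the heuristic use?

4

Sorted descending: 12, 12, 10, 8, 5, 5, 3, 2, 1.
  12 → side 1 (new)  [load 12/15]
  12 → side 2 (new)  [load 12/15]
  10 → side 3 (new)  [load 10/15]
  8 → side 4 (new)  [load 8/15]
  5 → side 3  [load 15/15]
  5 → side 4  [load 13/15]
  3 → side 1  [load 15/15]
  2 → side 2  [load 14/15]
  1 → side 2  [load 15/15]
4 tape sides opened.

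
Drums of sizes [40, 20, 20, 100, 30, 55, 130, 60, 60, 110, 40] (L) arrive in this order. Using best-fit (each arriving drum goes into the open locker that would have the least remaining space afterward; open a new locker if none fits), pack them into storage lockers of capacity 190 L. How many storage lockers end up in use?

4

  40 → locker 1 (new)  [load 40/190]
  20 → locker 1  [load 60/190]
  20 → locker 1  [load 80/190]
  100 → locker 1  [load 180/190]
  30 → locker 2 (new)  [load 30/190]
  55 → locker 2  [load 85/190]
  130 → locker 3 (new)  [load 130/190]
  60 → locker 3  [load 190/190]
  60 → locker 2  [load 145/190]
  110 → locker 4 (new)  [load 110/190]
  40 → locker 2  [load 185/190]
4 storage lockers opened.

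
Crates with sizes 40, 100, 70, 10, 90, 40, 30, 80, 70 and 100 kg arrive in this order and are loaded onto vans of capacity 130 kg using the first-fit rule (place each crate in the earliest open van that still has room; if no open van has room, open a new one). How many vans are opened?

6

  40 → van 1 (new)  [load 40/130]
  100 → van 2 (new)  [load 100/130]
  70 → van 1  [load 110/130]
  10 → van 1  [load 120/130]
  90 → van 3 (new)  [load 90/130]
  40 → van 3  [load 130/130]
  30 → van 2  [load 130/130]
  80 → van 4 (new)  [load 80/130]
  70 → van 5 (new)  [load 70/130]
  100 → van 6 (new)  [load 100/130]
6 vans opened.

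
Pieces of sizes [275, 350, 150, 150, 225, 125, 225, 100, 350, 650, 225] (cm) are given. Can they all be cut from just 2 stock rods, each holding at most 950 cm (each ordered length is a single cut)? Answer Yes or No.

No

Total = 2825 cm; ⌈2825/950⌉ = 3.
At least 3 stock rods are required, but only 2 are allowed.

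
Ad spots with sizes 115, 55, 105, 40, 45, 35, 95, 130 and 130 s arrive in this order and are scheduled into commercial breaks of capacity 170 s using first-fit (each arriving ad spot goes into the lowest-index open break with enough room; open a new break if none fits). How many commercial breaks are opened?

  115 → break 1 (new)  [load 115/170]
  55 → break 1  [load 170/170]
  105 → break 2 (new)  [load 105/170]
  40 → break 2  [load 145/170]
  45 → break 3 (new)  [load 45/170]
  35 → break 3  [load 80/170]
  95 → break 4 (new)  [load 95/170]
  130 → break 5 (new)  [load 130/170]
  130 → break 6 (new)  [load 130/170]
6 commercial breaks opened.

6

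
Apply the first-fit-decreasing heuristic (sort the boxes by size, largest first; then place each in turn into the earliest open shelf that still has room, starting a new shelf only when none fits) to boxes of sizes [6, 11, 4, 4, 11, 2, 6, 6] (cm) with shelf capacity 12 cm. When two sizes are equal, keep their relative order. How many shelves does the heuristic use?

Sorted descending: 11, 11, 6, 6, 6, 4, 4, 2.
  11 → shelf 1 (new)  [load 11/12]
  11 → shelf 2 (new)  [load 11/12]
  6 → shelf 3 (new)  [load 6/12]
  6 → shelf 3  [load 12/12]
  6 → shelf 4 (new)  [load 6/12]
  4 → shelf 4  [load 10/12]
  4 → shelf 5 (new)  [load 4/12]
  2 → shelf 4  [load 12/12]
5 shelves opened.

5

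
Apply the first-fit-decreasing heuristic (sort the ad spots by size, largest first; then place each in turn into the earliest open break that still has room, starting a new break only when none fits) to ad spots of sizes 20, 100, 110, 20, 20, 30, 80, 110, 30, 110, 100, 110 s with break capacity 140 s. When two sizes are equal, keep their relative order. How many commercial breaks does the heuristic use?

7

Sorted descending: 110, 110, 110, 110, 100, 100, 80, 30, 30, 20, 20, 20.
  110 → break 1 (new)  [load 110/140]
  110 → break 2 (new)  [load 110/140]
  110 → break 3 (new)  [load 110/140]
  110 → break 4 (new)  [load 110/140]
  100 → break 5 (new)  [load 100/140]
  100 → break 6 (new)  [load 100/140]
  80 → break 7 (new)  [load 80/140]
  30 → break 1  [load 140/140]
  30 → break 2  [load 140/140]
  20 → break 3  [load 130/140]
  20 → break 4  [load 130/140]
  20 → break 5  [load 120/140]
7 commercial breaks opened.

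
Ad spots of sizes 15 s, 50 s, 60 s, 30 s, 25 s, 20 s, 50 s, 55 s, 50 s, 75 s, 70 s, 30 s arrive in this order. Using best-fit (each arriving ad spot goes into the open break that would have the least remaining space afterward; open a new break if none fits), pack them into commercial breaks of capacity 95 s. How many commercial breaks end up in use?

  15 → break 1 (new)  [load 15/95]
  50 → break 1  [load 65/95]
  60 → break 2 (new)  [load 60/95]
  30 → break 1  [load 95/95]
  25 → break 2  [load 85/95]
  20 → break 3 (new)  [load 20/95]
  50 → break 3  [load 70/95]
  55 → break 4 (new)  [load 55/95]
  50 → break 5 (new)  [load 50/95]
  75 → break 6 (new)  [load 75/95]
  70 → break 7 (new)  [load 70/95]
  30 → break 4  [load 85/95]
7 commercial breaks opened.

7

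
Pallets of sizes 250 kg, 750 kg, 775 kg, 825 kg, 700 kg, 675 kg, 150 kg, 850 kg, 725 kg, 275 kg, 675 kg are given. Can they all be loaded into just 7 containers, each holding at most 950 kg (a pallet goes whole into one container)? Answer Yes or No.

No

Total = 6650 kg; ⌈6650/950⌉ = 7.
8 pallets each exceed half the capacity and cannot share a container, forcing at least 8 containers.
At least 8 containers are required, but only 7 are allowed.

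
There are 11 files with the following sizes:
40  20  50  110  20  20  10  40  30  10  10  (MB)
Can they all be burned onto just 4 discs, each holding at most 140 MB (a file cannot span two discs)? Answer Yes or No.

A valid assignment using 3 discs:
  disc 1: 110 + 30 = 140
  disc 2: 50 + 40 + 40 + 10 = 140
  disc 3: 20 + 20 + 20 + 10 + 10 = 80
That uses only 3 ≤ 4, so 4 discs are enough.

Yes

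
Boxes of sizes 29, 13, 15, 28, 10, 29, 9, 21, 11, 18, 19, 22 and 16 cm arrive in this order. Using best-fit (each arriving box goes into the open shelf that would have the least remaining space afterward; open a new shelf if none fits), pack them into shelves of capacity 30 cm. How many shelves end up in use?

10

  29 → shelf 1 (new)  [load 29/30]
  13 → shelf 2 (new)  [load 13/30]
  15 → shelf 2  [load 28/30]
  28 → shelf 3 (new)  [load 28/30]
  10 → shelf 4 (new)  [load 10/30]
  29 → shelf 5 (new)  [load 29/30]
  9 → shelf 4  [load 19/30]
  21 → shelf 6 (new)  [load 21/30]
  11 → shelf 4  [load 30/30]
  18 → shelf 7 (new)  [load 18/30]
  19 → shelf 8 (new)  [load 19/30]
  22 → shelf 9 (new)  [load 22/30]
  16 → shelf 10 (new)  [load 16/30]
10 shelves opened.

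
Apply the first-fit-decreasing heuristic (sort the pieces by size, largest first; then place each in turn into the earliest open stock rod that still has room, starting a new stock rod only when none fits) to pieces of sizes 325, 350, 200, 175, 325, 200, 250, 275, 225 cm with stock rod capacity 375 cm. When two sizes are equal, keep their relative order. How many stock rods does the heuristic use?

8

Sorted descending: 350, 325, 325, 275, 250, 225, 200, 200, 175.
  350 → stock rod 1 (new)  [load 350/375]
  325 → stock rod 2 (new)  [load 325/375]
  325 → stock rod 3 (new)  [load 325/375]
  275 → stock rod 4 (new)  [load 275/375]
  250 → stock rod 5 (new)  [load 250/375]
  225 → stock rod 6 (new)  [load 225/375]
  200 → stock rod 7 (new)  [load 200/375]
  200 → stock rod 8 (new)  [load 200/375]
  175 → stock rod 7  [load 375/375]
8 stock rods opened.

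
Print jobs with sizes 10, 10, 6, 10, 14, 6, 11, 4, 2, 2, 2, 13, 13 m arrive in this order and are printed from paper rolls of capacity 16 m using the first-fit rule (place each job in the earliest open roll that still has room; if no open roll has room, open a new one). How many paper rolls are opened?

7

  10 → roll 1 (new)  [load 10/16]
  10 → roll 2 (new)  [load 10/16]
  6 → roll 1  [load 16/16]
  10 → roll 3 (new)  [load 10/16]
  14 → roll 4 (new)  [load 14/16]
  6 → roll 2  [load 16/16]
  11 → roll 5 (new)  [load 11/16]
  4 → roll 3  [load 14/16]
  2 → roll 3  [load 16/16]
  2 → roll 4  [load 16/16]
  2 → roll 5  [load 13/16]
  13 → roll 6 (new)  [load 13/16]
  13 → roll 7 (new)  [load 13/16]
7 paper rolls opened.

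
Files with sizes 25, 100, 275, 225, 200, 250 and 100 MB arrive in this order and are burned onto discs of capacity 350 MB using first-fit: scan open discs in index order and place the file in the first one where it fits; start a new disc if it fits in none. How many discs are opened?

  25 → disc 1 (new)  [load 25/350]
  100 → disc 1  [load 125/350]
  275 → disc 2 (new)  [load 275/350]
  225 → disc 1  [load 350/350]
  200 → disc 3 (new)  [load 200/350]
  250 → disc 4 (new)  [load 250/350]
  100 → disc 3  [load 300/350]
4 discs opened.

4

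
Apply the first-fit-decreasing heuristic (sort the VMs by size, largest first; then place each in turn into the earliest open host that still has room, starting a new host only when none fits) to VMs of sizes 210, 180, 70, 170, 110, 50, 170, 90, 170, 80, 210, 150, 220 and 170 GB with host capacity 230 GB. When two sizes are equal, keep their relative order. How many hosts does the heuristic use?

Sorted descending: 220, 210, 210, 180, 170, 170, 170, 170, 150, 110, 90, 80, 70, 50.
  220 → host 1 (new)  [load 220/230]
  210 → host 2 (new)  [load 210/230]
  210 → host 3 (new)  [load 210/230]
  180 → host 4 (new)  [load 180/230]
  170 → host 5 (new)  [load 170/230]
  170 → host 6 (new)  [load 170/230]
  170 → host 7 (new)  [load 170/230]
  170 → host 8 (new)  [load 170/230]
  150 → host 9 (new)  [load 150/230]
  110 → host 10 (new)  [load 110/230]
  90 → host 10  [load 200/230]
  80 → host 9  [load 230/230]
  70 → host 11 (new)  [load 70/230]
  50 → host 4  [load 230/230]
11 hosts opened.

11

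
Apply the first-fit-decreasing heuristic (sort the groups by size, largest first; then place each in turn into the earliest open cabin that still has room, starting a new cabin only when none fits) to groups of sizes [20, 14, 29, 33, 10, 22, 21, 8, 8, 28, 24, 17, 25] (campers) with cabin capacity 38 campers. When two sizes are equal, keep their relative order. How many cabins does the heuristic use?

8

Sorted descending: 33, 29, 28, 25, 24, 22, 21, 20, 17, 14, 10, 8, 8.
  33 → cabin 1 (new)  [load 33/38]
  29 → cabin 2 (new)  [load 29/38]
  28 → cabin 3 (new)  [load 28/38]
  25 → cabin 4 (new)  [load 25/38]
  24 → cabin 5 (new)  [load 24/38]
  22 → cabin 6 (new)  [load 22/38]
  21 → cabin 7 (new)  [load 21/38]
  20 → cabin 8 (new)  [load 20/38]
  17 → cabin 7  [load 38/38]
  14 → cabin 5  [load 38/38]
  10 → cabin 3  [load 38/38]
  8 → cabin 2  [load 37/38]
  8 → cabin 4  [load 33/38]
8 cabins opened.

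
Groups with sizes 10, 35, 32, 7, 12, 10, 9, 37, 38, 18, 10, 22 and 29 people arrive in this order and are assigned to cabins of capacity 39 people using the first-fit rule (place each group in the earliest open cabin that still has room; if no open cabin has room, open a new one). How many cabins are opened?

8

  10 → cabin 1 (new)  [load 10/39]
  35 → cabin 2 (new)  [load 35/39]
  32 → cabin 3 (new)  [load 32/39]
  7 → cabin 1  [load 17/39]
  12 → cabin 1  [load 29/39]
  10 → cabin 1  [load 39/39]
  9 → cabin 4 (new)  [load 9/39]
  37 → cabin 5 (new)  [load 37/39]
  38 → cabin 6 (new)  [load 38/39]
  18 → cabin 4  [load 27/39]
  10 → cabin 4  [load 37/39]
  22 → cabin 7 (new)  [load 22/39]
  29 → cabin 8 (new)  [load 29/39]
8 cabins opened.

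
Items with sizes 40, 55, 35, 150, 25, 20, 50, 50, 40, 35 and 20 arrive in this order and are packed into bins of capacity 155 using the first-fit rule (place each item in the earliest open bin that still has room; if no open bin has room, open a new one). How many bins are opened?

  40 → bin 1 (new)  [load 40/155]
  55 → bin 1  [load 95/155]
  35 → bin 1  [load 130/155]
  150 → bin 2 (new)  [load 150/155]
  25 → bin 1  [load 155/155]
  20 → bin 3 (new)  [load 20/155]
  50 → bin 3  [load 70/155]
  50 → bin 3  [load 120/155]
  40 → bin 4 (new)  [load 40/155]
  35 → bin 3  [load 155/155]
  20 → bin 4  [load 60/155]
4 bins opened.

4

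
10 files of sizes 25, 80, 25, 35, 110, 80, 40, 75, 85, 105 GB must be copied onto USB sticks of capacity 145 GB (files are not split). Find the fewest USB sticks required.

Total = 110 + 105 + 85 + 80 + 80 + 75 + 40 + 35 + 25 + 25 = 660 GB.
Lower bound: ⌈660/145⌉ = 5 USB sticks.
Also, 6 files each exceed 145/2 GB, and no two of those can share a USB stick, so at least 6 USB sticks are needed.
A packing using 6 USB sticks:
  USB stick 1: 110 + 35 = 145
  USB stick 2: 105 + 40 = 145
  USB stick 3: 85 + 25 + 25 = 135
  USB stick 4: 80 = 80
  USB stick 5: 80 = 80
  USB stick 6: 75 = 75
This matches the lower bound, so 6 is optimal.

6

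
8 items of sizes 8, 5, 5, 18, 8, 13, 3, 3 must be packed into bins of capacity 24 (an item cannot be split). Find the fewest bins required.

Total = 18 + 13 + 8 + 8 + 5 + 5 + 3 + 3 = 63.
Lower bound: ⌈63/24⌉ = 3 bins.
A packing using 3 bins:
  bin 1: 18 + 5 = 23
  bin 2: 13 + 8 + 3 = 24
  bin 3: 8 + 5 + 3 = 16
This matches the lower bound, so 3 is optimal.

3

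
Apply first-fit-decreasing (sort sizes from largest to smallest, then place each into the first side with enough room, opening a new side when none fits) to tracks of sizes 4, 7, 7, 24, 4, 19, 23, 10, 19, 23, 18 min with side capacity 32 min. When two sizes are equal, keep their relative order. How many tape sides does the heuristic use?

6

Sorted descending: 24, 23, 23, 19, 19, 18, 10, 7, 7, 4, 4.
  24 → side 1 (new)  [load 24/32]
  23 → side 2 (new)  [load 23/32]
  23 → side 3 (new)  [load 23/32]
  19 → side 4 (new)  [load 19/32]
  19 → side 5 (new)  [load 19/32]
  18 → side 6 (new)  [load 18/32]
  10 → side 4  [load 29/32]
  7 → side 1  [load 31/32]
  7 → side 2  [load 30/32]
  4 → side 3  [load 27/32]
  4 → side 3  [load 31/32]
6 tape sides opened.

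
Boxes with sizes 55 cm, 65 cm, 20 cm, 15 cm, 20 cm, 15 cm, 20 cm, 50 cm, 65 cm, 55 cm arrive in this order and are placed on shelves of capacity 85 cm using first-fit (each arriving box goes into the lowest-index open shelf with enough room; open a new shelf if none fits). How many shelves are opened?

6

  55 → shelf 1 (new)  [load 55/85]
  65 → shelf 2 (new)  [load 65/85]
  20 → shelf 1  [load 75/85]
  15 → shelf 2  [load 80/85]
  20 → shelf 3 (new)  [load 20/85]
  15 → shelf 3  [load 35/85]
  20 → shelf 3  [load 55/85]
  50 → shelf 4 (new)  [load 50/85]
  65 → shelf 5 (new)  [load 65/85]
  55 → shelf 6 (new)  [load 55/85]
6 shelves opened.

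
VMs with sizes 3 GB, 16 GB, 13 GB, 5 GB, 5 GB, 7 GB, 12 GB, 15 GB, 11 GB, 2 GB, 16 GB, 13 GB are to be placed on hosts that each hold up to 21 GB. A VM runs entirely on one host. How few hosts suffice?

Total = 16 + 16 + 15 + 13 + 13 + 12 + 11 + 7 + 5 + 5 + 3 + 2 = 118 GB.
Lower bound: ⌈118/21⌉ = 6 hosts.
Also, 7 VMs each exceed 21/2 GB, and no two of those can share a host, so at least 7 hosts are needed.
A packing using 7 hosts:
  host 1: 16 + 5 = 21
  host 2: 16 + 5 = 21
  host 3: 15 + 3 + 2 = 20
  host 4: 13 + 7 = 20
  host 5: 13 = 13
  host 6: 12 = 12
  host 7: 11 = 11
This matches the lower bound, so 7 is optimal.

7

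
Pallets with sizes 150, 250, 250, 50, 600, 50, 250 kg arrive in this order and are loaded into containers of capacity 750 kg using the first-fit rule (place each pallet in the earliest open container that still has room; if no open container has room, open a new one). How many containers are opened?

  150 → container 1 (new)  [load 150/750]
  250 → container 1  [load 400/750]
  250 → container 1  [load 650/750]
  50 → container 1  [load 700/750]
  600 → container 2 (new)  [load 600/750]
  50 → container 1  [load 750/750]
  250 → container 3 (new)  [load 250/750]
3 containers opened.

3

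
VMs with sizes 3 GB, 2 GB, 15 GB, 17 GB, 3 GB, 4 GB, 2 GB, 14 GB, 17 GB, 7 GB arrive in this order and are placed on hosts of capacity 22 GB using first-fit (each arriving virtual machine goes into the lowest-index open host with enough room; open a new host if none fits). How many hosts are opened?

  3 → host 1 (new)  [load 3/22]
  2 → host 1  [load 5/22]
  15 → host 1  [load 20/22]
  17 → host 2 (new)  [load 17/22]
  3 → host 2  [load 20/22]
  4 → host 3 (new)  [load 4/22]
  2 → host 1  [load 22/22]
  14 → host 3  [load 18/22]
  17 → host 4 (new)  [load 17/22]
  7 → host 5 (new)  [load 7/22]
5 hosts opened.

5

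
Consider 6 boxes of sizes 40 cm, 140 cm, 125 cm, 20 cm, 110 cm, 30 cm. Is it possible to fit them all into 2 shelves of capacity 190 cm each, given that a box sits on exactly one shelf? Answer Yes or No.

No

Total = 465 cm; ⌈465/190⌉ = 3.
At least 3 shelves are required, but only 2 are allowed.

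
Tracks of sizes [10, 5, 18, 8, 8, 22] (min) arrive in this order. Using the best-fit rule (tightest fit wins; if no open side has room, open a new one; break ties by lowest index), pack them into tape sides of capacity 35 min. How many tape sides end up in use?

3

  10 → side 1 (new)  [load 10/35]
  5 → side 1  [load 15/35]
  18 → side 1  [load 33/35]
  8 → side 2 (new)  [load 8/35]
  8 → side 2  [load 16/35]
  22 → side 3 (new)  [load 22/35]
3 tape sides opened.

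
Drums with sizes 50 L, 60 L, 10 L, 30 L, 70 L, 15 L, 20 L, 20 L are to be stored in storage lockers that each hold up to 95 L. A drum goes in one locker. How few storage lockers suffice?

3

Total = 70 + 60 + 50 + 30 + 20 + 20 + 15 + 10 = 275 L.
Lower bound: ⌈275/95⌉ = 3 storage lockers.
A packing using 3 storage lockers:
  locker 1: 70 + 20 = 90
  locker 2: 60 + 30 = 90
  locker 3: 50 + 20 + 15 + 10 = 95
This matches the lower bound, so 3 is optimal.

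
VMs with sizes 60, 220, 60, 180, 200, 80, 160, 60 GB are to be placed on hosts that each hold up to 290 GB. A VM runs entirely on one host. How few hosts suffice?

4

Total = 220 + 200 + 180 + 160 + 80 + 60 + 60 + 60 = 1020 GB.
Lower bound: ⌈1020/290⌉ = 4 hosts.
A packing using 4 hosts:
  host 1: 220 + 60 = 280
  host 2: 200 + 80 = 280
  host 3: 180 + 60 = 240
  host 4: 160 + 60 = 220
This matches the lower bound, so 4 is optimal.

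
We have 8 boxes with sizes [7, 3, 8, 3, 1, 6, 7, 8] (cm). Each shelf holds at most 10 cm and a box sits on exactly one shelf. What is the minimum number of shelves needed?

Total = 8 + 8 + 7 + 7 + 6 + 3 + 3 + 1 = 43 cm.
Lower bound: ⌈43/10⌉ = 5 shelves.
A packing using 5 shelves:
  shelf 1: 8 + 1 = 9
  shelf 2: 8 = 8
  shelf 3: 7 + 3 = 10
  shelf 4: 7 + 3 = 10
  shelf 5: 6 = 6
This matches the lower bound, so 5 is optimal.

5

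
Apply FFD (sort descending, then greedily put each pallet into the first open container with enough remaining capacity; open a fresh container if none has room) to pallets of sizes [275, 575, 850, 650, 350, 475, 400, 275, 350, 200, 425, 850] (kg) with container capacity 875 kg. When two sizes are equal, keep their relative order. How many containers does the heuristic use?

7

Sorted descending: 850, 850, 650, 575, 475, 425, 400, 350, 350, 275, 275, 200.
  850 → container 1 (new)  [load 850/875]
  850 → container 2 (new)  [load 850/875]
  650 → container 3 (new)  [load 650/875]
  575 → container 4 (new)  [load 575/875]
  475 → container 5 (new)  [load 475/875]
  425 → container 6 (new)  [load 425/875]
  400 → container 5  [load 875/875]
  350 → container 6  [load 775/875]
  350 → container 7 (new)  [load 350/875]
  275 → container 4  [load 850/875]
  275 → container 7  [load 625/875]
  200 → container 3  [load 850/875]
7 containers opened.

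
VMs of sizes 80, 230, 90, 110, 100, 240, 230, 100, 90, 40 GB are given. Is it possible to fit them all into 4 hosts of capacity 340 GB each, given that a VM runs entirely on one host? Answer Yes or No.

Yes

A valid assignment using 4 hosts:
  host 1: 240 + 100 = 340
  host 2: 230 + 110 = 340
  host 3: 230 + 100 = 330
  host 4: 90 + 90 + 80 + 40 = 300
Every load is within 340 GB, so 4 hosts suffice.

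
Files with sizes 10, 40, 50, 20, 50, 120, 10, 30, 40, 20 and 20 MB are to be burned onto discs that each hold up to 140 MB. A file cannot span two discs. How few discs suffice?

Total = 120 + 50 + 50 + 40 + 40 + 30 + 20 + 20 + 20 + 10 + 10 = 410 MB.
Lower bound: ⌈410/140⌉ = 3 discs.
A packing using 3 discs:
  disc 1: 120 + 20 = 140
  disc 2: 50 + 50 + 40 = 140
  disc 3: 40 + 30 + 20 + 20 + 10 + 10 = 130
This matches the lower bound, so 3 is optimal.

3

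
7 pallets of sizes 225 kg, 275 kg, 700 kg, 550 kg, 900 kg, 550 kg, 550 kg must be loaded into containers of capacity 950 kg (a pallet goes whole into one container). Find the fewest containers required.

5

Total = 900 + 700 + 550 + 550 + 550 + 275 + 225 = 3750 kg.
Lower bound: ⌈3750/950⌉ = 4 containers.
Also, 5 pallets each exceed 475 kg, and no two of those can share a container, so at least 5 containers are needed.
A packing using 5 containers:
  container 1: 900 = 900
  container 2: 700 + 225 = 925
  container 3: 550 + 275 = 825
  container 4: 550 = 550
  container 5: 550 = 550
This matches the lower bound, so 5 is optimal.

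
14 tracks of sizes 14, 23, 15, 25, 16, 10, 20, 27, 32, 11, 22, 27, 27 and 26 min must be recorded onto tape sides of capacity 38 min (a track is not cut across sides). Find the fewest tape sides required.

9

Total = 32 + 27 + 27 + 27 + 26 + 25 + 23 + 22 + 20 + 16 + 15 + 14 + 11 + 10 = 295 min.
Lower bound: ⌈295/38⌉ = 8 tape sides.
Also, 9 tracks each exceed 19 min, and no two of those can share a side, so at least 9 tape sides are needed.
A packing using 9 tape sides:
  side 1: 32 = 32
  side 2: 27 + 11 = 38
  side 3: 27 + 10 = 37
  side 4: 27 = 27
  side 5: 26 = 26
  side 6: 25 = 25
  side 7: 23 + 15 = 38
  side 8: 22 + 16 = 38
  side 9: 20 + 14 = 34
This matches the lower bound, so 9 is optimal.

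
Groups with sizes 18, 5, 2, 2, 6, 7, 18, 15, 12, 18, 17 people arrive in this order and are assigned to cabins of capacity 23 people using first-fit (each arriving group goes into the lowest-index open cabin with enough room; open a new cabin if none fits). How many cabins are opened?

7

  18 → cabin 1 (new)  [load 18/23]
  5 → cabin 1  [load 23/23]
  2 → cabin 2 (new)  [load 2/23]
  2 → cabin 2  [load 4/23]
  6 → cabin 2  [load 10/23]
  7 → cabin 2  [load 17/23]
  18 → cabin 3 (new)  [load 18/23]
  15 → cabin 4 (new)  [load 15/23]
  12 → cabin 5 (new)  [load 12/23]
  18 → cabin 6 (new)  [load 18/23]
  17 → cabin 7 (new)  [load 17/23]
7 cabins opened.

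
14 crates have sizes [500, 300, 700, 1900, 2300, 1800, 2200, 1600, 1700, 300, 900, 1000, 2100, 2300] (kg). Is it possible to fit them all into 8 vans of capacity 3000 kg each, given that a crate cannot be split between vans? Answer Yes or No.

A valid assignment using 8 vans:
  van 1: 2300 + 700 = 3000
  van 2: 2300 + 500 = 2800
  van 3: 2200 + 300 + 300 = 2800
  van 4: 2100 + 900 = 3000
  van 5: 1900 + 1000 = 2900
  van 6: 1800 = 1800
  van 7: 1700 = 1700
  van 8: 1600 = 1600
Every load is within 3000 kg, so 8 vans suffice.

Yes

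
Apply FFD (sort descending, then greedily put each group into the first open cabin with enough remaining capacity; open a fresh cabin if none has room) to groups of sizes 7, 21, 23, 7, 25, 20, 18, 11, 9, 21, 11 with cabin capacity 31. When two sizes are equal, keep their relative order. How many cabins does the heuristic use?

6

Sorted descending: 25, 23, 21, 21, 20, 18, 11, 11, 9, 7, 7.
  25 → cabin 1 (new)  [load 25/31]
  23 → cabin 2 (new)  [load 23/31]
  21 → cabin 3 (new)  [load 21/31]
  21 → cabin 4 (new)  [load 21/31]
  20 → cabin 5 (new)  [load 20/31]
  18 → cabin 6 (new)  [load 18/31]
  11 → cabin 5  [load 31/31]
  11 → cabin 6  [load 29/31]
  9 → cabin 3  [load 30/31]
  7 → cabin 2  [load 30/31]
  7 → cabin 4  [load 28/31]
6 cabins opened.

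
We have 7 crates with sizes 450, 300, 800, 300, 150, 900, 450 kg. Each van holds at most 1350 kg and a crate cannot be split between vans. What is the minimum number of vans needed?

3

Total = 900 + 800 + 450 + 450 + 300 + 300 + 150 = 3350 kg.
Lower bound: ⌈3350/1350⌉ = 3 vans.
A packing using 3 vans:
  van 1: 900 + 450 = 1350
  van 2: 800 + 450 = 1250
  van 3: 300 + 300 + 150 = 750
This matches the lower bound, so 3 is optimal.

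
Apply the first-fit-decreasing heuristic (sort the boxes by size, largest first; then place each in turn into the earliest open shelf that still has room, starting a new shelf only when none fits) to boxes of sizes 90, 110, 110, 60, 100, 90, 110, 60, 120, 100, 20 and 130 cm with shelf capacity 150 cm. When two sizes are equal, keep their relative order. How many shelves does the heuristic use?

9

Sorted descending: 130, 120, 110, 110, 110, 100, 100, 90, 90, 60, 60, 20.
  130 → shelf 1 (new)  [load 130/150]
  120 → shelf 2 (new)  [load 120/150]
  110 → shelf 3 (new)  [load 110/150]
  110 → shelf 4 (new)  [load 110/150]
  110 → shelf 5 (new)  [load 110/150]
  100 → shelf 6 (new)  [load 100/150]
  100 → shelf 7 (new)  [load 100/150]
  90 → shelf 8 (new)  [load 90/150]
  90 → shelf 9 (new)  [load 90/150]
  60 → shelf 8  [load 150/150]
  60 → shelf 9  [load 150/150]
  20 → shelf 1  [load 150/150]
9 shelves opened.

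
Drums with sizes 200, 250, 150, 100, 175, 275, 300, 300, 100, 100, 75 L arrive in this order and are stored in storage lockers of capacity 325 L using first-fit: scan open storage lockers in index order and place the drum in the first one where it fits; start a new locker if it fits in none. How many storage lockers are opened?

  200 → locker 1 (new)  [load 200/325]
  250 → locker 2 (new)  [load 250/325]
  150 → locker 3 (new)  [load 150/325]
  100 → locker 1  [load 300/325]
  175 → locker 3  [load 325/325]
  275 → locker 4 (new)  [load 275/325]
  300 → locker 5 (new)  [load 300/325]
  300 → locker 6 (new)  [load 300/325]
  100 → locker 7 (new)  [load 100/325]
  100 → locker 7  [load 200/325]
  75 → locker 2  [load 325/325]
7 storage lockers opened.

7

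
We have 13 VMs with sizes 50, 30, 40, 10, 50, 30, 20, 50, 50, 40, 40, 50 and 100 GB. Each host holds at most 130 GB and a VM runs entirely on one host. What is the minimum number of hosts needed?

Total = 100 + 50 + 50 + 50 + 50 + 50 + 40 + 40 + 40 + 30 + 30 + 20 + 10 = 560 GB.
Lower bound: ⌈560/130⌉ = 5 hosts.
A packing using 5 hosts:
  host 1: 100 + 30 = 130
  host 2: 50 + 50 + 30 = 130
  host 3: 50 + 50 + 20 + 10 = 130
  host 4: 50 + 40 + 40 = 130
  host 5: 40 = 40
This matches the lower bound, so 5 is optimal.

5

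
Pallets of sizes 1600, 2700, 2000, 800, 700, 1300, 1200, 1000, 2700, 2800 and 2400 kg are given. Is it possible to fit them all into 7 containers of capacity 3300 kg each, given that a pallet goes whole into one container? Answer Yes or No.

Yes

A valid assignment using 7 containers:
  container 1: 2800 = 2800
  container 2: 2700 = 2700
  container 3: 2700 = 2700
  container 4: 2400 + 800 = 3200
  container 5: 2000 + 1300 = 3300
  container 6: 1600 + 1200 = 2800
  container 7: 1000 + 700 = 1700
Every load is within 3300 kg, so 7 containers suffice.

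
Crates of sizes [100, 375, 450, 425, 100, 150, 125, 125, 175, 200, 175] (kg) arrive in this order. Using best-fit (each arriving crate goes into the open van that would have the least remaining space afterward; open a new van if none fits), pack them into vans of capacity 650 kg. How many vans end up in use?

  100 → van 1 (new)  [load 100/650]
  375 → van 1  [load 475/650]
  450 → van 2 (new)  [load 450/650]
  425 → van 3 (new)  [load 425/650]
  100 → van 1  [load 575/650]
  150 → van 2  [load 600/650]
  125 → van 3  [load 550/650]
  125 → van 4 (new)  [load 125/650]
  175 → van 4  [load 300/650]
  200 → van 4  [load 500/650]
  175 → van 5 (new)  [load 175/650]
5 vans opened.

5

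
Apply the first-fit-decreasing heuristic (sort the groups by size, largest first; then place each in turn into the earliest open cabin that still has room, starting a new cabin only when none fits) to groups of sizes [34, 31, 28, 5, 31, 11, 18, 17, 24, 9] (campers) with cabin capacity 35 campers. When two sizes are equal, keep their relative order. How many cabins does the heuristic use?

Sorted descending: 34, 31, 31, 28, 24, 18, 17, 11, 9, 5.
  34 → cabin 1 (new)  [load 34/35]
  31 → cabin 2 (new)  [load 31/35]
  31 → cabin 3 (new)  [load 31/35]
  28 → cabin 4 (new)  [load 28/35]
  24 → cabin 5 (new)  [load 24/35]
  18 → cabin 6 (new)  [load 18/35]
  17 → cabin 6  [load 35/35]
  11 → cabin 5  [load 35/35]
  9 → cabin 7 (new)  [load 9/35]
  5 → cabin 4  [load 33/35]
7 cabins opened.

7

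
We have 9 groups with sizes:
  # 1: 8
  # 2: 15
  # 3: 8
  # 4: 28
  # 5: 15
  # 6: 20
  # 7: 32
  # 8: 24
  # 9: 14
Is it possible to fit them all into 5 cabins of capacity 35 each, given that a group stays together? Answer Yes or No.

No

Total = 164; ⌈164/35⌉ = 5.
The bound of 5 does not rule out 5, but exhaustive search shows no assignment into 5 cabins of capacity 35 exists — the minimum is 6.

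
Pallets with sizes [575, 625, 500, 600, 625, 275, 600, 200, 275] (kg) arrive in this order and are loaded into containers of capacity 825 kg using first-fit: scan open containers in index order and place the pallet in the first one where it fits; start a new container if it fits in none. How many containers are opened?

7

  575 → container 1 (new)  [load 575/825]
  625 → container 2 (new)  [load 625/825]
  500 → container 3 (new)  [load 500/825]
  600 → container 4 (new)  [load 600/825]
  625 → container 5 (new)  [load 625/825]
  275 → container 3  [load 775/825]
  600 → container 6 (new)  [load 600/825]
  200 → container 1  [load 775/825]
  275 → container 7 (new)  [load 275/825]
7 containers opened.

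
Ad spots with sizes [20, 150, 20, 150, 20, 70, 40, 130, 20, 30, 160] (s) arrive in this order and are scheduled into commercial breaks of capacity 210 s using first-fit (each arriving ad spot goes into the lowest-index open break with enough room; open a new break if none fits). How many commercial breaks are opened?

  20 → break 1 (new)  [load 20/210]
  150 → break 1  [load 170/210]
  20 → break 1  [load 190/210]
  150 → break 2 (new)  [load 150/210]
  20 → break 1  [load 210/210]
  70 → break 3 (new)  [load 70/210]
  40 → break 2  [load 190/210]
  130 → break 3  [load 200/210]
  20 → break 2  [load 210/210]
  30 → break 4 (new)  [load 30/210]
  160 → break 4  [load 190/210]
4 commercial breaks opened.

4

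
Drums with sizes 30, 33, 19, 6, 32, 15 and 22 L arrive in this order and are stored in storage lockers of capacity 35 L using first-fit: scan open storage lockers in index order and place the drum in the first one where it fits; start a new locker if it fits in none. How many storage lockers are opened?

  30 → locker 1 (new)  [load 30/35]
  33 → locker 2 (new)  [load 33/35]
  19 → locker 3 (new)  [load 19/35]
  6 → locker 3  [load 25/35]
  32 → locker 4 (new)  [load 32/35]
  15 → locker 5 (new)  [load 15/35]
  22 → locker 6 (new)  [load 22/35]
6 storage lockers opened.

6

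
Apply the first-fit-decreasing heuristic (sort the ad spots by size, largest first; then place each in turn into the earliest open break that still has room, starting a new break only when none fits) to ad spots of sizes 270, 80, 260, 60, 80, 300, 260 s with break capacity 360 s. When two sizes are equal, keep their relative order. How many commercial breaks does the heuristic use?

Sorted descending: 300, 270, 260, 260, 80, 80, 60.
  300 → break 1 (new)  [load 300/360]
  270 → break 2 (new)  [load 270/360]
  260 → break 3 (new)  [load 260/360]
  260 → break 4 (new)  [load 260/360]
  80 → break 2  [load 350/360]
  80 → break 3  [load 340/360]
  60 → break 1  [load 360/360]
4 commercial breaks opened.

4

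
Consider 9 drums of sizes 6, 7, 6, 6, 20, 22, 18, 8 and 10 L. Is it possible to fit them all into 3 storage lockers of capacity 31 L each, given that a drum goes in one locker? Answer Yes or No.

Total = 103 L; ⌈103/31⌉ = 4.
At least 4 storage lockers are required, but only 3 are allowed.

No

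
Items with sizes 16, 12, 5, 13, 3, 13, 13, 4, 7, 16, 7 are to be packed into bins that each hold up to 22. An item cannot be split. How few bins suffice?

6

Total = 16 + 16 + 13 + 13 + 13 + 12 + 7 + 7 + 5 + 4 + 3 = 109.
Lower bound: ⌈109/22⌉ = 5 bins.
Also, 6 items each exceed 11, and no two of those can share a bin, so at least 6 bins are needed.
A packing using 6 bins:
  bin 1: 16 + 5 = 21
  bin 2: 16 + 4 = 20
  bin 3: 13 + 7 = 20
  bin 4: 13 + 7 = 20
  bin 5: 13 + 3 = 16
  bin 6: 12 = 12
This matches the lower bound, so 6 is optimal.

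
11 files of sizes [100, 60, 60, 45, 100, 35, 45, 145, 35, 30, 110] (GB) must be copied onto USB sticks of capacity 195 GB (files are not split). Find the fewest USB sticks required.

4

Total = 145 + 110 + 100 + 100 + 60 + 60 + 45 + 45 + 35 + 35 + 30 = 765 GB.
Lower bound: ⌈765/195⌉ = 4 USB sticks.
A packing using 4 USB sticks:
  USB stick 1: 145 + 45 = 190
  USB stick 2: 110 + 45 + 35 = 190
  USB stick 3: 100 + 60 + 35 = 195
  USB stick 4: 100 + 60 + 30 = 190
This matches the lower bound, so 4 is optimal.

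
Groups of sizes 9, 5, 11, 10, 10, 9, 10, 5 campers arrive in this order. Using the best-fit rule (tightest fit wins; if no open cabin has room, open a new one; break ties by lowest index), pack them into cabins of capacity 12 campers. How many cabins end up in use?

7

  9 → cabin 1 (new)  [load 9/12]
  5 → cabin 2 (new)  [load 5/12]
  11 → cabin 3 (new)  [load 11/12]
  10 → cabin 4 (new)  [load 10/12]
  10 → cabin 5 (new)  [load 10/12]
  9 → cabin 6 (new)  [load 9/12]
  10 → cabin 7 (new)  [load 10/12]
  5 → cabin 2  [load 10/12]
7 cabins opened.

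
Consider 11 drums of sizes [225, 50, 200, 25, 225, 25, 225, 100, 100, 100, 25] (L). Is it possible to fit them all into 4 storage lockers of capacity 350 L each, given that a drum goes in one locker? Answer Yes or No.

Yes

A valid assignment using 4 storage lockers:
  locker 1: 225 + 100 + 25 = 350
  locker 2: 225 + 100 + 25 = 350
  locker 3: 225 + 100 + 25 = 350
  locker 4: 200 + 50 = 250
Every load is within 350 L, so 4 storage lockers suffice.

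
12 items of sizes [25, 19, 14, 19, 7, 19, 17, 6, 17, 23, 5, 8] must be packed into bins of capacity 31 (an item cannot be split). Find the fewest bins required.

Total = 25 + 23 + 19 + 19 + 19 + 17 + 17 + 14 + 8 + 7 + 6 + 5 = 179.
Lower bound: ⌈179/31⌉ = 6 bins.
Also, 7 items each exceed 31/2, and no two of those can share a bin, so at least 7 bins are needed.
A packing using 7 bins:
  bin 1: 25 + 6 = 31
  bin 2: 23 + 8 = 31
  bin 3: 19 + 7 + 5 = 31
  bin 4: 19 = 19
  bin 5: 19 = 19
  bin 6: 17 + 14 = 31
  bin 7: 17 = 17
This matches the lower bound, so 7 is optimal.

7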